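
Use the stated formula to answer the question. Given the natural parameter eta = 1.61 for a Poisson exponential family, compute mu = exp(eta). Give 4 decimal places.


Expectation parameter for Poisson exponential family:
mu = exp(eta).
eta = 1.61.
mu = exp(1.61) = 5.0028

5.0028


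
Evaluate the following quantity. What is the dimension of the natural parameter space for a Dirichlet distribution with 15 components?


Exponential family dimension calculation:
Dirichlet with 15 components has 15 natural parameters.

15


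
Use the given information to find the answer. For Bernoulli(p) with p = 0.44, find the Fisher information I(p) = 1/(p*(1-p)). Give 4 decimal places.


For Bernoulli(p), Fisher information is I(p) = 1/(p*(1-p)).
p = 0.44, 1-p = 0.56.
p*(1-p) = 0.2464.
I(p) = 1/0.2464 = 4.0584

4.0584


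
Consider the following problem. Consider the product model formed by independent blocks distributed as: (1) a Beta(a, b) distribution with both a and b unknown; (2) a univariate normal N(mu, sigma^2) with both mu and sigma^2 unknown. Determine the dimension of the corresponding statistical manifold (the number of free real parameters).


The dimension of a statistical manifold equals the number of free
(independent) real parameters of the model. For a product of independent
blocks the parameter counts add.
- Beta (a, b): 2.
- normal (mu, sigma^2): 2.
Total = 2 + 2 = 4.
Dimension = 4

4


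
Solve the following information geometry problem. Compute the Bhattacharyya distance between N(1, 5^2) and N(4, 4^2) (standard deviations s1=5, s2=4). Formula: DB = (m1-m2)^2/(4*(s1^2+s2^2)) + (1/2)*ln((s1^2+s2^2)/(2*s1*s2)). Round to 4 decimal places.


Bhattacharyya distance between two Gaussians:
DB = (m1-m2)^2/(4*(s1^2+s2^2)) + (1/2)*ln((s1^2+s2^2)/(2*s1*s2)).
(m1-m2)^2 = (-3)^2 = 9.
s1^2+s2^2 = 25 + 16 = 41.
term1 = 9/164 = 0.054878.
term2 = 0.5*ln(41/40.0) = 0.012346.
DB = 0.054878 + 0.012346 = 0.0672

0.0672


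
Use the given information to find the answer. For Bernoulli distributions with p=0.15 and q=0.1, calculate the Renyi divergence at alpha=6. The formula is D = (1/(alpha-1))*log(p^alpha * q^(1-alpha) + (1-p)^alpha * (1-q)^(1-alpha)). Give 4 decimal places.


Renyi divergence of order alpha between Bernoulli distributions:
D = (1/(alpha-1))*log(p^alpha * q^(1-alpha) + (1-p)^alpha * (1-q)^(1-alpha)).
alpha = 6, p = 0.15, q = 0.1.
p^alpha * q^(1-alpha) = 0.15^6 * 0.1^-5 = 1.139062.
(1-p)^alpha * (1-q)^(1-alpha) = 0.85^6 * 0.9^-5 = 0.638706.
sum = 1.139062 + 0.638706 = 1.777769.
D = (1/5)*log(1.777769) = 0.1151

0.1151


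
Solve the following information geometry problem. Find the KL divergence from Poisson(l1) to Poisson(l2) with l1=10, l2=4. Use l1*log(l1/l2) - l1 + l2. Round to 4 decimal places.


KL divergence for Poisson:
KL = l1*log(l1/l2) - l1 + l2.
l1 = 10, l2 = 4.
log(10/4) = 0.916291.
l1*log(l1/l2) = 10 * 0.916291 = 9.162907.
KL = 9.162907 - 10 + 4 = 3.1629

3.1629


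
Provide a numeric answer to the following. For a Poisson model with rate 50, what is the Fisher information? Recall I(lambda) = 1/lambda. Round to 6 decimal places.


Fisher information for Poisson: I(lambda) = 1/lambda.
lambda = 50.
I(lambda) = 1/50 = 0.020000

0.020000


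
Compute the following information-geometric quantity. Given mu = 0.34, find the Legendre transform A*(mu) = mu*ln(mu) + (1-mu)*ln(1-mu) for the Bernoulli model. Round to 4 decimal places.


Legendre transform for Bernoulli:
A*(mu) = mu*log(mu) + (1-mu)*log(1-mu).
mu = 0.34, 1-mu = 0.66.
mu*log(mu) = 0.34*log(0.34) = -0.366795.
(1-mu)*log(1-mu) = 0.66*log(0.66) = -0.27424.
A* = -0.366795 + -0.27424 = -0.6410

-0.6410


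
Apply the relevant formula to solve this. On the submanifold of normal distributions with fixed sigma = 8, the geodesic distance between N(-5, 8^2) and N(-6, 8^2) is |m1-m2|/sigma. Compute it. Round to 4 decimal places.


On the fixed-variance normal subfamily, geodesic distance = |m1-m2|/sigma.
|-5 - -6| = 1.
sigma = 8.
d = 1/8 = 0.1250

0.1250


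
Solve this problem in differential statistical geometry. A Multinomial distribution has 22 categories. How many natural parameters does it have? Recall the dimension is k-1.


Exponential family dimension calculation:
For Multinomial with k=22 categories, dim = k-1 = 21.

21


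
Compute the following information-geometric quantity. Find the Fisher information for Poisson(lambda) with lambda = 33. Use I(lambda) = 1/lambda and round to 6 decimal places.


Fisher information for Poisson: I(lambda) = 1/lambda.
lambda = 33.
I(lambda) = 1/33 = 0.030303

0.030303


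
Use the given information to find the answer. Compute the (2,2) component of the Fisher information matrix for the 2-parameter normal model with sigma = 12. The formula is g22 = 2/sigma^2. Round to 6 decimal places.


For the 2-parameter normal family, the Fisher metric has:
  g11 = 1/sigma^2, g22 = 2/sigma^2.
sigma = 12, sigma^2 = 144.
g22 = 0.013889

0.013889


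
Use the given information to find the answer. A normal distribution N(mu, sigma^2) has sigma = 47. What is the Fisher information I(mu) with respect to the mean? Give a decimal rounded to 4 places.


The Fisher information for the mean of a normal distribution is I(mu) = 1/sigma^2.
sigma = 47, so sigma^2 = 2209.
I(mu) = 1/2209 = 0.0005

0.0005


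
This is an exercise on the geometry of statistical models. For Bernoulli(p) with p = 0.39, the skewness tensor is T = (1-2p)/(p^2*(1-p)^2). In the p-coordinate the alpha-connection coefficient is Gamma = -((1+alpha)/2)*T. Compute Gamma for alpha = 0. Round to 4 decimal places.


Skewness (Amari-Chentsov) tensor: T = (1-2p)/(p^2*(1-p)^2).
p = 0.39, 1-2p = 0.22, p^2 = 0.1521, (1-p)^2 = 0.3721.
T = 0.22/(0.1521 * 0.3721) = 3.887172.
In the p-coordinate, Gamma^(alpha) = Gamma^(0) - (alpha/2)*T with Gamma^(0) = (1/2)*g'(p) = -T/2,
so Gamma^(alpha) = -((1+alpha)/2)*T.
alpha = 0, -(1+alpha)/2 = -0.5.
Gamma = -0.5 * 3.887172 = -1.9436

-1.9436


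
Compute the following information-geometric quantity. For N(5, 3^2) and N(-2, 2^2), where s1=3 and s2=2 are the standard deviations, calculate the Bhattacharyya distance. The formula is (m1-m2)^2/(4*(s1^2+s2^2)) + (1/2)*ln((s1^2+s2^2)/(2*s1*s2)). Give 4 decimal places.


Bhattacharyya distance between two Gaussians:
DB = (m1-m2)^2/(4*(s1^2+s2^2)) + (1/2)*ln((s1^2+s2^2)/(2*s1*s2)).
(m1-m2)^2 = (7)^2 = 49.
s1^2+s2^2 = 9 + 4 = 13.
term1 = 49/52 = 0.942308.
term2 = 0.5*ln(13/12.0) = 0.040021.
DB = 0.942308 + 0.040021 = 0.9823

0.9823


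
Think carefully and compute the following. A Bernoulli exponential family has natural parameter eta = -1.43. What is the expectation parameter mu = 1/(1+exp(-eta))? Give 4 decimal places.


Dual coordinate (expectation parameter) for Bernoulli:
mu = 1/(1+exp(-eta)).
eta = -1.43.
exp(-eta) = exp(1.43) = 4.178699.
mu = 1/(1+4.178699) = 0.1931

0.1931


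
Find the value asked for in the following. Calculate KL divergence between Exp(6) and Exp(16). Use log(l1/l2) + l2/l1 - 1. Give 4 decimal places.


KL divergence for exponential family:
KL = log(l1/l2) + l2/l1 - 1.
log(6/16) = -0.980829.
16/6 = 2.666667.
KL = -0.980829 + 2.666667 - 1 = 0.6858

0.6858


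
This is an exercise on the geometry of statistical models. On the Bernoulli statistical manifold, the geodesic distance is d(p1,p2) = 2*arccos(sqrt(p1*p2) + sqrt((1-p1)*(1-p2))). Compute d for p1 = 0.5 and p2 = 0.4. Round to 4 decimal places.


Geodesic distance on Bernoulli manifold:
d(p1,p2) = 2*arccos(sqrt(p1*p2) + sqrt((1-p1)*(1-p2))).
sqrt(p1*p2) = sqrt(0.5*0.4) = 0.447214.
sqrt((1-p1)*(1-p2)) = sqrt(0.5*0.6) = 0.547723.
arg = 0.447214 + 0.547723 = 0.994936.
d = 2*arccos(0.994936) = 0.2014

0.2014


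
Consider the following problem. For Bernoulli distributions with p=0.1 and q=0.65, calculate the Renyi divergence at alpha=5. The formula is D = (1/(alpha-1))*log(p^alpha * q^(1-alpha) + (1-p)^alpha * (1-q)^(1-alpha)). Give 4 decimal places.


Renyi divergence of order alpha between Bernoulli distributions:
D = (1/(alpha-1))*log(p^alpha * q^(1-alpha) + (1-p)^alpha * (1-q)^(1-alpha)).
alpha = 5, p = 0.1, q = 0.65.
p^alpha * q^(1-alpha) = 0.1^5 * 0.65^-4 = 5.6e-05.
(1-p)^alpha * (1-q)^(1-alpha) = 0.9^5 * 0.35^-4 = 39.349604.
sum = 5.6e-05 + 39.349604 = 39.34966.
D = (1/4)*log(39.34966) = 0.9181

0.9181


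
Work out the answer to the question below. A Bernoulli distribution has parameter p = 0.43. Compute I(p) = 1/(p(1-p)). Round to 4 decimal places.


For Bernoulli(p), Fisher information is I(p) = 1/(p*(1-p)).
p = 0.43, 1-p = 0.57.
p*(1-p) = 0.2451.
I(p) = 1/0.2451 = 4.0800

4.0800


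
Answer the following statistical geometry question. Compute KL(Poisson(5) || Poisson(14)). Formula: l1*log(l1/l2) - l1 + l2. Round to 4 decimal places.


KL divergence for Poisson:
KL = l1*log(l1/l2) - l1 + l2.
l1 = 5, l2 = 14.
log(5/14) = -1.029619.
l1*log(l1/l2) = 5 * -1.029619 = -5.148097.
KL = -5.148097 - 5 + 14 = 3.8519

3.8519


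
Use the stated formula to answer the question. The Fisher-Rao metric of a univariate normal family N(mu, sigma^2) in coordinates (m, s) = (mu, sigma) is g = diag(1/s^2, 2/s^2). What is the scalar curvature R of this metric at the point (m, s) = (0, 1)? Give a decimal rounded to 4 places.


The metric has the form g = (A dm^2 + B ds^2)/s^2 with A = 1, B = 2.
Substitute u = sqrt(A/B)*m: g = B*(du^2 + ds^2)/s^2, i.e. B times the
Poincare upper half-plane metric, which has constant Gaussian curvature -1.
Scaling a 2D metric by a constant c divides the Gaussian curvature by c,
so K = -1/B = -1/(2) = -0.5000 everywhere (the point (m, s) = (0, 1) is irrelevant:
the curvature is constant).
Scalar curvature in dimension 2: R = 2K = -2/(2) = -1.0000.

-1.0000


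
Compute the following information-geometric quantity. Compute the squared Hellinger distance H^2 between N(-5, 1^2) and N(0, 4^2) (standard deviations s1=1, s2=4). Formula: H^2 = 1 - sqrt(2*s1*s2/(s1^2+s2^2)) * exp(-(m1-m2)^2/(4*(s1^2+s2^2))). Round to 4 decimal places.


Squared Hellinger distance for Gaussians:
H^2 = 1 - sqrt(2*s1*s2/(s1^2+s2^2)) * exp(-(m1-m2)^2/(4*(s1^2+s2^2))).
s1^2 = 1, s2^2 = 16, s1^2+s2^2 = 17.
sqrt(2*1*4/(17)) = 0.685994.
(m1-m2)^2 = (-5)^2 = 25.
exp(-25/(4*17)) = exp(-0.367647) = 0.692362.
H^2 = 1 - 0.685994*0.692362 = 0.5250

0.5250


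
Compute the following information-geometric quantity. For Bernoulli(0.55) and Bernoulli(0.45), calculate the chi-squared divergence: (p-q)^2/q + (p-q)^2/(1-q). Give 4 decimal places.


Chi-squared divergence between Bernoulli distributions:
chi^2 = (p-q)^2/q + (p-q)^2/(1-q).
p = 0.55, q = 0.45, p-q = 0.1.
(p-q)^2 = 0.01.
term1 = 0.01/0.45 = 0.022222.
term2 = 0.01/0.55 = 0.018182.
chi^2 = 0.022222 + 0.018182 = 0.0404

0.0404


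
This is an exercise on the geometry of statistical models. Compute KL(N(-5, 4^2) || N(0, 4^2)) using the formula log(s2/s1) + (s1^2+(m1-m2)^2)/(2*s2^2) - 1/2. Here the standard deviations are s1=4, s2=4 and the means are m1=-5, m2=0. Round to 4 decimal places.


KL divergence between normal distributions:
KL = log(s2/s1) + (s1^2 + (m1-m2)^2)/(2*s2^2) - 1/2.
log(4/4) = 0.0.
(4^2 + (-5-0)^2)/(2*4^2) = (16 + 25)/32 = 1.28125.
KL = 0.0 + 1.28125 - 0.5 = 0.7813

0.7813


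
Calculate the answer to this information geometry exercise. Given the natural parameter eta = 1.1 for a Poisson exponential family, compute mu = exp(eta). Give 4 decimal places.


Expectation parameter for Poisson exponential family:
mu = exp(eta).
eta = 1.1.
mu = exp(1.1) = 3.0042

3.0042


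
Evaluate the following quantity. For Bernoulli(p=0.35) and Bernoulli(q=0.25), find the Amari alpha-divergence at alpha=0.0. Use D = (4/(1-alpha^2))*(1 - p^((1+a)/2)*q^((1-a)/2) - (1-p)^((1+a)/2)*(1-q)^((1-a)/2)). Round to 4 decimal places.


Amari alpha-divergence:
D = (4/(1-alpha^2))*(1 - p^((1+a)/2)*q^((1-a)/2) - (1-p)^((1+a)/2)*(1-q)^((1-a)/2)).
alpha = 0.0, p = 0.35, q = 0.25.
e1 = (1+alpha)/2 = 0.5, e2 = (1-alpha)/2 = 0.5.
t1 = p^e1 * q^e2 = 0.35^0.5 * 0.25^0.5 = 0.295804.
t2 = (1-p)^e1 * (1-q)^e2 = 0.65^0.5 * 0.75^0.5 = 0.698212.
4/(1-alpha^2) = 4.0.
D = 4.0*(1 - 0.295804 - 0.698212) = 0.0239

0.0239


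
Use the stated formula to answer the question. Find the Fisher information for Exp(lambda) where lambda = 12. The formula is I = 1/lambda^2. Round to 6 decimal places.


Fisher information for exponential: I(lambda) = 1/lambda^2.
lambda = 12, lambda^2 = 144.
I = 1/144 = 0.006944

0.006944


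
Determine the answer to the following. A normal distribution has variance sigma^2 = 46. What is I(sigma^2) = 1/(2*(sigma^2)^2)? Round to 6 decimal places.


Fisher information for variance: I(sigma^2) = 1/(2*sigma^4).
sigma^2 = 46, so sigma^4 = 2116.
I = 1/(2*2116) = 1/4232 = 0.000236

0.000236


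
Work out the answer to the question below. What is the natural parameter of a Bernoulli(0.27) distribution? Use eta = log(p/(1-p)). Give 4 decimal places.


Natural parameter for Bernoulli: eta = log(p/(1-p)).
p = 0.27, 1-p = 0.73.
p/(1-p) = 0.369863.
eta = log(0.369863) = -0.9946

-0.9946


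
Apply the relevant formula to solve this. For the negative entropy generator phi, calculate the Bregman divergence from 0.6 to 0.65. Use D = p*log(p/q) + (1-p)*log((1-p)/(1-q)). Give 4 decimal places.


Bregman divergence with negative entropy generator:
D = p*log(p/q) + (1-p)*log((1-p)/(1-q)).
p = 0.6, q = 0.65.
p*log(p/q) = 0.6*log(0.6/0.65) = -0.048026.
(1-p)*log((1-p)/(1-q)) = 0.4*log(0.4/0.35) = 0.053413.
D = -0.048026 + 0.053413 = 0.0054

0.0054


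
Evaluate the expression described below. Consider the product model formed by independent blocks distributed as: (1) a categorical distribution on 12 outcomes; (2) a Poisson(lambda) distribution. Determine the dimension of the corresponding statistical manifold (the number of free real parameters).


The dimension of a statistical manifold equals the number of free
(independent) real parameters of the model. For a product of independent
blocks the parameter counts add.
- categorical on 12 outcomes (probabilities sum to 1): 12-1 = 11.
- Poisson (lambda): 1.
Total = 11 + 1 = 12.
Dimension = 12

12


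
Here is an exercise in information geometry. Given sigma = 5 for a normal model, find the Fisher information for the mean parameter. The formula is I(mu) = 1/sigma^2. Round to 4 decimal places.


The Fisher information for the mean of a normal distribution is I(mu) = 1/sigma^2.
sigma = 5, so sigma^2 = 25.
I(mu) = 1/25 = 0.0400

0.0400


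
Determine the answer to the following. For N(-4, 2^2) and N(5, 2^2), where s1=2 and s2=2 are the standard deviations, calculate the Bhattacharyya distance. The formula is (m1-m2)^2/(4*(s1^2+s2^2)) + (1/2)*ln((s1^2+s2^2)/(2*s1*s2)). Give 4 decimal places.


Bhattacharyya distance between two Gaussians:
DB = (m1-m2)^2/(4*(s1^2+s2^2)) + (1/2)*ln((s1^2+s2^2)/(2*s1*s2)).
(m1-m2)^2 = (-9)^2 = 81.
s1^2+s2^2 = 4 + 4 = 8.
term1 = 81/32 = 2.53125.
term2 = 0.5*ln(8/8.0) = 0.0.
DB = 2.53125 + 0.0 = 2.5313

2.5313


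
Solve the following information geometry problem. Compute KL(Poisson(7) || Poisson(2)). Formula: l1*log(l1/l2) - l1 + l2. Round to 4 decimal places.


KL divergence for Poisson:
KL = l1*log(l1/l2) - l1 + l2.
l1 = 7, l2 = 2.
log(7/2) = 1.252763.
l1*log(l1/l2) = 7 * 1.252763 = 8.769341.
KL = 8.769341 - 7 + 2 = 3.7693

3.7693


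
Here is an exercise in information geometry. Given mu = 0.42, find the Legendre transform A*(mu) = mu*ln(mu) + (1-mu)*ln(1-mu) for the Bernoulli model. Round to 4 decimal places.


Legendre transform for Bernoulli:
A*(mu) = mu*log(mu) + (1-mu)*log(1-mu).
mu = 0.42, 1-mu = 0.58.
mu*log(mu) = 0.42*log(0.42) = -0.36435.
(1-mu)*log(1-mu) = 0.58*log(0.58) = -0.315942.
A* = -0.36435 + -0.315942 = -0.6803

-0.6803


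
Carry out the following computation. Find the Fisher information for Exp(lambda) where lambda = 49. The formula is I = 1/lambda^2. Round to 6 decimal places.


Fisher information for exponential: I(lambda) = 1/lambda^2.
lambda = 49, lambda^2 = 2401.
I = 1/2401 = 0.000416

0.000416


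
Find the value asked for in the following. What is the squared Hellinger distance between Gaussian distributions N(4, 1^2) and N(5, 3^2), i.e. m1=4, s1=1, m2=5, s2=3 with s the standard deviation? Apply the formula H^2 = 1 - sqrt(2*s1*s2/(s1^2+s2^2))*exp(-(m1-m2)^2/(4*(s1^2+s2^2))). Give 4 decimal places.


Squared Hellinger distance for Gaussians:
H^2 = 1 - sqrt(2*s1*s2/(s1^2+s2^2)) * exp(-(m1-m2)^2/(4*(s1^2+s2^2))).
s1^2 = 1, s2^2 = 9, s1^2+s2^2 = 10.
sqrt(2*1*3/(10)) = 0.774597.
(m1-m2)^2 = (-1)^2 = 1.
exp(-1/(4*10)) = exp(-0.025) = 0.97531.
H^2 = 1 - 0.774597*0.97531 = 0.2445

0.2445


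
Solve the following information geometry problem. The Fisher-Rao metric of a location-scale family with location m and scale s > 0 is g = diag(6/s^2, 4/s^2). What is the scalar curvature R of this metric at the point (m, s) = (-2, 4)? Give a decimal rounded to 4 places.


The metric has the form g = (A dm^2 + B ds^2)/s^2 with A = 6, B = 4.
Substitute u = sqrt(A/B)*m: g = B*(du^2 + ds^2)/s^2, i.e. B times the
Poincare upper half-plane metric, which has constant Gaussian curvature -1.
Scaling a 2D metric by a constant c divides the Gaussian curvature by c,
so K = -1/B = -1/(4) = -0.2500 everywhere (the point (m, s) = (-2, 4) is irrelevant:
the curvature is constant).
Scalar curvature in dimension 2: R = 2K = -2/(4) = -0.5000.

-0.5000


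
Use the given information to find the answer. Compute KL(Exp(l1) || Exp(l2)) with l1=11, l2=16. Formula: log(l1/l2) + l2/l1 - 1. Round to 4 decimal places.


KL divergence for exponential family:
KL = log(l1/l2) + l2/l1 - 1.
log(11/16) = -0.374693.
16/11 = 1.454545.
KL = -0.374693 + 1.454545 - 1 = 0.0799

0.0799


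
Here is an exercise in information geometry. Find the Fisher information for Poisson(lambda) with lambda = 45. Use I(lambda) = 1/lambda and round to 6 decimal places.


Fisher information for Poisson: I(lambda) = 1/lambda.
lambda = 45.
I(lambda) = 1/45 = 0.022222

0.022222


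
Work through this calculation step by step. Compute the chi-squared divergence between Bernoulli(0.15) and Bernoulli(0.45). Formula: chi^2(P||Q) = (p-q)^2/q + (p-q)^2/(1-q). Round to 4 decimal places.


Chi-squared divergence between Bernoulli distributions:
chi^2 = (p-q)^2/q + (p-q)^2/(1-q).
p = 0.15, q = 0.45, p-q = -0.3.
(p-q)^2 = 0.09.
term1 = 0.09/0.45 = 0.2.
term2 = 0.09/0.55 = 0.163636.
chi^2 = 0.2 + 0.163636 = 0.3636

0.3636


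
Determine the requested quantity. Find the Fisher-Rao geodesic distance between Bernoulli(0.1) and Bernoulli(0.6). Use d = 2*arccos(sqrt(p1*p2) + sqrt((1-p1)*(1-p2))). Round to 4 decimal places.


Geodesic distance on Bernoulli manifold:
d(p1,p2) = 2*arccos(sqrt(p1*p2) + sqrt((1-p1)*(1-p2))).
sqrt(p1*p2) = sqrt(0.1*0.6) = 0.244949.
sqrt((1-p1)*(1-p2)) = sqrt(0.9*0.4) = 0.6.
arg = 0.244949 + 0.6 = 0.844949.
d = 2*arccos(0.844949) = 1.1287

1.1287


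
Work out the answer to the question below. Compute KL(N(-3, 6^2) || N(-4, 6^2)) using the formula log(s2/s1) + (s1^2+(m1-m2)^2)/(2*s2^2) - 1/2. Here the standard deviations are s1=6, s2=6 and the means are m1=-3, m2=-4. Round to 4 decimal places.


KL divergence between normal distributions:
KL = log(s2/s1) + (s1^2 + (m1-m2)^2)/(2*s2^2) - 1/2.
log(6/6) = 0.0.
(6^2 + (-3--4)^2)/(2*6^2) = (36 + 1)/72 = 0.513889.
KL = 0.0 + 0.513889 - 0.5 = 0.0139

0.0139


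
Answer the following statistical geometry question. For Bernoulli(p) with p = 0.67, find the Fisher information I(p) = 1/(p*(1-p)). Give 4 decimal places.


For Bernoulli(p), Fisher information is I(p) = 1/(p*(1-p)).
p = 0.67, 1-p = 0.33.
p*(1-p) = 0.2211.
I(p) = 1/0.2211 = 4.5228

4.5228


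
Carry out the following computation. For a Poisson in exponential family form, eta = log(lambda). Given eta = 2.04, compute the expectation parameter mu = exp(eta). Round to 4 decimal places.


Expectation parameter for Poisson exponential family:
mu = exp(eta).
eta = 2.04.
mu = exp(2.04) = 7.6906

7.6906


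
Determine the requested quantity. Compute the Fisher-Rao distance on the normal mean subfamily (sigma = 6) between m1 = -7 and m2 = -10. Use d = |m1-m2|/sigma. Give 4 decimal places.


On the fixed-variance normal subfamily, geodesic distance = |m1-m2|/sigma.
|-7 - -10| = 3.
sigma = 6.
d = 3/6 = 0.5000

0.5000


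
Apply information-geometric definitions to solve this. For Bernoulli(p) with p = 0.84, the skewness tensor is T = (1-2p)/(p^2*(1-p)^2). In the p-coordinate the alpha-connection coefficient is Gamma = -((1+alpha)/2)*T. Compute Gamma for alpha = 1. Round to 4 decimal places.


Skewness (Amari-Chentsov) tensor: T = (1-2p)/(p^2*(1-p)^2).
p = 0.84, 1-2p = -0.68, p^2 = 0.7056, (1-p)^2 = 0.0256.
T = -0.68/(0.7056 * 0.0256) = -37.645266.
In the p-coordinate, Gamma^(alpha) = Gamma^(0) - (alpha/2)*T with Gamma^(0) = (1/2)*g'(p) = -T/2,
so Gamma^(alpha) = -((1+alpha)/2)*T.
alpha = 1, -(1+alpha)/2 = -1.0.
Gamma = -1.0 * -37.645266 = 37.6453

37.6453


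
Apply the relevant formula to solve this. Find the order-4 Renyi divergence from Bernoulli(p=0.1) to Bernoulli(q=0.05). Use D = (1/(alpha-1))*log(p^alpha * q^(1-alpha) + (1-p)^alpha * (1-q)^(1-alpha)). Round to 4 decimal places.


Renyi divergence of order alpha between Bernoulli distributions:
D = (1/(alpha-1))*log(p^alpha * q^(1-alpha) + (1-p)^alpha * (1-q)^(1-alpha)).
alpha = 4, p = 0.1, q = 0.05.
p^alpha * q^(1-alpha) = 0.1^4 * 0.05^-3 = 0.8.
(1-p)^alpha * (1-q)^(1-alpha) = 0.9^4 * 0.95^-3 = 0.765243.
sum = 0.8 + 0.765243 = 1.565243.
D = (1/3)*log(1.565243) = 0.1493

0.1493


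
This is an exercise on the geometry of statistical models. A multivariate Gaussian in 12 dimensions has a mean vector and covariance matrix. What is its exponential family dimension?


Exponential family dimension calculation:
For 12-dim MVN: mean has 12 params, covariance has 12*13/2 = 78 unique entries.
Total dim = 12 + 78 = 90.

90


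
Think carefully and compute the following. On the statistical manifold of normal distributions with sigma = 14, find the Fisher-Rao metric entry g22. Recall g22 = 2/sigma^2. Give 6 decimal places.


For the 2-parameter normal family, the Fisher metric has:
  g11 = 1/sigma^2, g22 = 2/sigma^2.
sigma = 14, sigma^2 = 196.
g22 = 0.010204

0.010204


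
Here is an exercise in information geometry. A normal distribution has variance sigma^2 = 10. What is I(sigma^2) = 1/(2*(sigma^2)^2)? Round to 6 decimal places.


Fisher information for variance: I(sigma^2) = 1/(2*sigma^4).
sigma^2 = 10, so sigma^4 = 100.
I = 1/(2*100) = 1/200 = 0.005000

0.005000


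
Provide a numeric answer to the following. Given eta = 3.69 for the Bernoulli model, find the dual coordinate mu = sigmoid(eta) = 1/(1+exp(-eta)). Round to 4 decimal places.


Dual coordinate (expectation parameter) for Bernoulli:
mu = 1/(1+exp(-eta)).
eta = 3.69.
exp(-eta) = exp(-3.69) = 0.024972.
mu = 1/(1+0.024972) = 0.9756

0.9756


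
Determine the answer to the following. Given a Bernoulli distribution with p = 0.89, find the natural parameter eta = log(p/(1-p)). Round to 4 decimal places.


Natural parameter for Bernoulli: eta = log(p/(1-p)).
p = 0.89, 1-p = 0.11.
p/(1-p) = 8.090909.
eta = log(8.090909) = 2.0907

2.0907


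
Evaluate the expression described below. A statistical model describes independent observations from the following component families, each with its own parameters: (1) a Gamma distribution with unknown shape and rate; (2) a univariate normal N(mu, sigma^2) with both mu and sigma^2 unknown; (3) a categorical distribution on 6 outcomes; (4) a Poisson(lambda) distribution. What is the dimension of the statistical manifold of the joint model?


The dimension of a statistical manifold equals the number of free
(independent) real parameters of the model. For a product of independent
blocks the parameter counts add.
- Gamma (shape, rate): 2.
- normal (mu, sigma^2): 2.
- categorical on 6 outcomes (probabilities sum to 1): 6-1 = 5.
- Poisson (lambda): 1.
Total = 2 + 2 + 5 + 1 = 10.
Dimension = 10

10


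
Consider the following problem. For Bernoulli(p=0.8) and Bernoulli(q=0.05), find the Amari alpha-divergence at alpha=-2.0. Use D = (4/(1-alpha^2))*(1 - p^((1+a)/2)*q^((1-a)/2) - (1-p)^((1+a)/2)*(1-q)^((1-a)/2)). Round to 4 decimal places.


Amari alpha-divergence:
D = (4/(1-alpha^2))*(1 - p^((1+a)/2)*q^((1-a)/2) - (1-p)^((1+a)/2)*(1-q)^((1-a)/2)).
alpha = -2.0, p = 0.8, q = 0.05.
e1 = (1+alpha)/2 = -0.5, e2 = (1-alpha)/2 = 1.5.
t1 = p^e1 * q^e2 = 0.8^-0.5 * 0.05^1.5 = 0.0125.
t2 = (1-p)^e1 * (1-q)^e2 = 0.2^-0.5 * 0.95^1.5 = 2.070477.
4/(1-alpha^2) = -1.333333.
D = -1.333333*(1 - 0.0125 - 2.070477) = 1.4440

1.4440


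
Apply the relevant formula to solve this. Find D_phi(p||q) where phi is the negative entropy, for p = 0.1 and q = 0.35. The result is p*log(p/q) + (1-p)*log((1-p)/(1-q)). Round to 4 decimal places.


Bregman divergence with negative entropy generator:
D = p*log(p/q) + (1-p)*log((1-p)/(1-q)).
p = 0.1, q = 0.35.
p*log(p/q) = 0.1*log(0.1/0.35) = -0.125276.
(1-p)*log((1-p)/(1-q)) = 0.9*log(0.9/0.65) = 0.29288.
D = -0.125276 + 0.29288 = 0.1676

0.1676


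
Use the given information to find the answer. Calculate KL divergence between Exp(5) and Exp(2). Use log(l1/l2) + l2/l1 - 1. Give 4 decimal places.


KL divergence for exponential family:
KL = log(l1/l2) + l2/l1 - 1.
log(5/2) = 0.916291.
2/5 = 0.4.
KL = 0.916291 + 0.4 - 1 = 0.3163

0.3163


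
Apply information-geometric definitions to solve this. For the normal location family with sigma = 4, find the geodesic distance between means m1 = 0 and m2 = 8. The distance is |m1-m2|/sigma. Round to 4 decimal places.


On the fixed-variance normal subfamily, geodesic distance = |m1-m2|/sigma.
|0 - 8| = 8.
sigma = 4.
d = 8/4 = 2.0000

2.0000


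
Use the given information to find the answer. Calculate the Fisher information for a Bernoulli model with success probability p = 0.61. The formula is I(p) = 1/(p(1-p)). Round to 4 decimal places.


For Bernoulli(p), Fisher information is I(p) = 1/(p*(1-p)).
p = 0.61, 1-p = 0.39.
p*(1-p) = 0.2379.
I(p) = 1/0.2379 = 4.2034

4.2034


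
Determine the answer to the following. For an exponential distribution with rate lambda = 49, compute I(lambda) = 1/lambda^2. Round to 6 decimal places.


Fisher information for exponential: I(lambda) = 1/lambda^2.
lambda = 49, lambda^2 = 2401.
I = 1/2401 = 0.000416

0.000416


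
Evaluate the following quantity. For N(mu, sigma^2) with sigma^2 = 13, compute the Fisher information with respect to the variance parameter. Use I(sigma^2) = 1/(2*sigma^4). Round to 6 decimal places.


Fisher information for variance: I(sigma^2) = 1/(2*sigma^4).
sigma^2 = 13, so sigma^4 = 169.
I = 1/(2*169) = 1/338 = 0.002959

0.002959


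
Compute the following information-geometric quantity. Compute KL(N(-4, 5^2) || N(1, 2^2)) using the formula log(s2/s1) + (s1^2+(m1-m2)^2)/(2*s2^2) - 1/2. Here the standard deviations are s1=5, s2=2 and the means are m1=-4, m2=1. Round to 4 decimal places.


KL divergence between normal distributions:
KL = log(s2/s1) + (s1^2 + (m1-m2)^2)/(2*s2^2) - 1/2.
log(2/5) = -0.916291.
(5^2 + (-4-1)^2)/(2*2^2) = (25 + 25)/8 = 6.25.
KL = -0.916291 + 6.25 - 0.5 = 4.8337

4.8337


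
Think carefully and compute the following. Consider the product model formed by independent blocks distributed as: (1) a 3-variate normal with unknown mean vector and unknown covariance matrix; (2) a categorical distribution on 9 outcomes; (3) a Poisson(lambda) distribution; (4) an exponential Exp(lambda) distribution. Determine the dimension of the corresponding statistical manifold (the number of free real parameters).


The dimension of a statistical manifold equals the number of free
(independent) real parameters of the model. For a product of independent
blocks the parameter counts add.
- 3-variate normal: 3 (mean) + 3*4/2 = 6 (symmetric covariance) = 9.
- categorical on 9 outcomes (probabilities sum to 1): 9-1 = 8.
- Poisson (lambda): 1.
- exponential (lambda): 1.
Total = 9 + 8 + 1 + 1 = 19.
Dimension = 19

19


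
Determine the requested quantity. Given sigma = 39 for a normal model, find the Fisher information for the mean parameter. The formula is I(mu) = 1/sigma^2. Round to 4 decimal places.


The Fisher information for the mean of a normal distribution is I(mu) = 1/sigma^2.
sigma = 39, so sigma^2 = 1521.
I(mu) = 1/1521 = 0.0007

0.0007


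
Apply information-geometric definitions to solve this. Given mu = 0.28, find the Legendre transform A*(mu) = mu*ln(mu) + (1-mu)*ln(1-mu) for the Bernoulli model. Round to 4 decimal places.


Legendre transform for Bernoulli:
A*(mu) = mu*log(mu) + (1-mu)*log(1-mu).
mu = 0.28, 1-mu = 0.72.
mu*log(mu) = 0.28*log(0.28) = -0.35643.
(1-mu)*log(1-mu) = 0.72*log(0.72) = -0.236523.
A* = -0.35643 + -0.236523 = -0.5930

-0.5930


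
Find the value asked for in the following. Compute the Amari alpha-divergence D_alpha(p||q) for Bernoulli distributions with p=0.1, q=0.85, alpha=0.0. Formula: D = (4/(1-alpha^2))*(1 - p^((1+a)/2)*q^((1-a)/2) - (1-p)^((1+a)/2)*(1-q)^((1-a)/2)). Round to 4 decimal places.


Amari alpha-divergence:
D = (4/(1-alpha^2))*(1 - p^((1+a)/2)*q^((1-a)/2) - (1-p)^((1+a)/2)*(1-q)^((1-a)/2)).
alpha = 0.0, p = 0.1, q = 0.85.
e1 = (1+alpha)/2 = 0.5, e2 = (1-alpha)/2 = 0.5.
t1 = p^e1 * q^e2 = 0.1^0.5 * 0.85^0.5 = 0.291548.
t2 = (1-p)^e1 * (1-q)^e2 = 0.9^0.5 * 0.15^0.5 = 0.367423.
4/(1-alpha^2) = 4.0.
D = 4.0*(1 - 0.291548 - 0.367423) = 1.3641

1.3641


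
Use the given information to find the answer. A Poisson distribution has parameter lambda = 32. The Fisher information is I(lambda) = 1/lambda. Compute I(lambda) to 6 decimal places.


Fisher information for Poisson: I(lambda) = 1/lambda.
lambda = 32.
I(lambda) = 1/32 = 0.031250

0.031250


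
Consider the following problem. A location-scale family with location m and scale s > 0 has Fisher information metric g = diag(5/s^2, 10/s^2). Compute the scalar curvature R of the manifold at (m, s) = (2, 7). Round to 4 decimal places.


The metric has the form g = (A dm^2 + B ds^2)/s^2 with A = 5, B = 10.
Substitute u = sqrt(A/B)*m: g = B*(du^2 + ds^2)/s^2, i.e. B times the
Poincare upper half-plane metric, which has constant Gaussian curvature -1.
Scaling a 2D metric by a constant c divides the Gaussian curvature by c,
so K = -1/B = -1/(10) = -0.1000 everywhere (the point (m, s) = (2, 7) is irrelevant:
the curvature is constant).
Scalar curvature in dimension 2: R = 2K = -2/(10) = -0.2000.

-0.2000


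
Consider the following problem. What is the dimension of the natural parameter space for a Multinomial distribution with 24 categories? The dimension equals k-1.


Exponential family dimension calculation:
For Multinomial with k=24 categories, dim = k-1 = 23.

23


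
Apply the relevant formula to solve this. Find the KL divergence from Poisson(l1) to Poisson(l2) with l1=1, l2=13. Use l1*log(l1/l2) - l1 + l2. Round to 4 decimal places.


KL divergence for Poisson:
KL = l1*log(l1/l2) - l1 + l2.
l1 = 1, l2 = 13.
log(1/13) = -2.564949.
l1*log(l1/l2) = 1 * -2.564949 = -2.564949.
KL = -2.564949 - 1 + 13 = 9.4351

9.4351


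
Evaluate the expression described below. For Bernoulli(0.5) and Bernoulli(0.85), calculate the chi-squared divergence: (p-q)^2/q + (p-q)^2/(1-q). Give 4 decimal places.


Chi-squared divergence between Bernoulli distributions:
chi^2 = (p-q)^2/q + (p-q)^2/(1-q).
p = 0.5, q = 0.85, p-q = -0.35.
(p-q)^2 = 0.1225.
term1 = 0.1225/0.85 = 0.144118.
term2 = 0.1225/0.15 = 0.816667.
chi^2 = 0.144118 + 0.816667 = 0.9608

0.9608


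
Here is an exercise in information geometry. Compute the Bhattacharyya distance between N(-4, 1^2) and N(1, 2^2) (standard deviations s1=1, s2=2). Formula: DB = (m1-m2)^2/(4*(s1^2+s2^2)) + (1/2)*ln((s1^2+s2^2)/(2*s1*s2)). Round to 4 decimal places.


Bhattacharyya distance between two Gaussians:
DB = (m1-m2)^2/(4*(s1^2+s2^2)) + (1/2)*ln((s1^2+s2^2)/(2*s1*s2)).
(m1-m2)^2 = (-5)^2 = 25.
s1^2+s2^2 = 1 + 4 = 5.
term1 = 25/20 = 1.25.
term2 = 0.5*ln(5/4.0) = 0.111572.
DB = 1.25 + 0.111572 = 1.3616

1.3616


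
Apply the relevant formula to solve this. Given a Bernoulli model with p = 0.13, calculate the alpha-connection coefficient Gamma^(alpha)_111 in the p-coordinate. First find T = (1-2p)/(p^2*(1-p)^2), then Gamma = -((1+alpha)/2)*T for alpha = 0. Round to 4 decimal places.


Skewness (Amari-Chentsov) tensor: T = (1-2p)/(p^2*(1-p)^2).
p = 0.13, 1-2p = 0.74, p^2 = 0.0169, (1-p)^2 = 0.7569.
T = 0.74/(0.0169 * 0.7569) = 57.850419.
In the p-coordinate, Gamma^(alpha) = Gamma^(0) - (alpha/2)*T with Gamma^(0) = (1/2)*g'(p) = -T/2,
so Gamma^(alpha) = -((1+alpha)/2)*T.
alpha = 0, -(1+alpha)/2 = -0.5.
Gamma = -0.5 * 57.850419 = -28.9252

-28.9252


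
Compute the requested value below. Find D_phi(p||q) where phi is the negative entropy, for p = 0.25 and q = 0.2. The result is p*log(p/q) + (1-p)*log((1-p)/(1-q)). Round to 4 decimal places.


Bregman divergence with negative entropy generator:
D = p*log(p/q) + (1-p)*log((1-p)/(1-q)).
p = 0.25, q = 0.2.
p*log(p/q) = 0.25*log(0.25/0.2) = 0.055786.
(1-p)*log((1-p)/(1-q)) = 0.75*log(0.75/0.8) = -0.048404.
D = 0.055786 + -0.048404 = 0.0074

0.0074


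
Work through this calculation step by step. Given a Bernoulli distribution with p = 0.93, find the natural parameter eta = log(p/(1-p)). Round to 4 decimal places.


Natural parameter for Bernoulli: eta = log(p/(1-p)).
p = 0.93, 1-p = 0.07.
p/(1-p) = 13.285714.
eta = log(13.285714) = 2.5867

2.5867


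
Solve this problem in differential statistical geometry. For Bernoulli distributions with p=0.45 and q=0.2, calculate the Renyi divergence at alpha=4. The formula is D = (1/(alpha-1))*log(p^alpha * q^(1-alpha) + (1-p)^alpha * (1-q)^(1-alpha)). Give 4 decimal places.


Renyi divergence of order alpha between Bernoulli distributions:
D = (1/(alpha-1))*log(p^alpha * q^(1-alpha) + (1-p)^alpha * (1-q)^(1-alpha)).
alpha = 4, p = 0.45, q = 0.2.
p^alpha * q^(1-alpha) = 0.45^4 * 0.2^-3 = 5.125781.
(1-p)^alpha * (1-q)^(1-alpha) = 0.55^4 * 0.8^-3 = 0.178723.
sum = 5.125781 + 0.178723 = 5.304504.
D = (1/3)*log(5.304504) = 0.5562

0.5562


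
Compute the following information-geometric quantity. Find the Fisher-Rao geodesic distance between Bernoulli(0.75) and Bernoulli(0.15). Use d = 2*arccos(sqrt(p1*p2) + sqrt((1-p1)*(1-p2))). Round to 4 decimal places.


Geodesic distance on Bernoulli manifold:
d(p1,p2) = 2*arccos(sqrt(p1*p2) + sqrt((1-p1)*(1-p2))).
sqrt(p1*p2) = sqrt(0.75*0.15) = 0.33541.
sqrt((1-p1)*(1-p2)) = sqrt(0.25*0.85) = 0.460977.
arg = 0.33541 + 0.460977 = 0.796387.
d = 2*arccos(0.796387) = 1.2990

1.2990


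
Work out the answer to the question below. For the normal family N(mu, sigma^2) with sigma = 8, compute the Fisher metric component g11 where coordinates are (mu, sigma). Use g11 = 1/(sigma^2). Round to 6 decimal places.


For the 2-parameter normal family, the Fisher metric has:
  g11 = 1/sigma^2, g22 = 2/sigma^2.
sigma = 8, sigma^2 = 64.
g11 = 0.015625

0.015625


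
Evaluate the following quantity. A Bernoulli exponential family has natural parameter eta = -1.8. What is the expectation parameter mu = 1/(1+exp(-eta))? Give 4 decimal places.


Dual coordinate (expectation parameter) for Bernoulli:
mu = 1/(1+exp(-eta)).
eta = -1.8.
exp(-eta) = exp(1.8) = 6.049647.
mu = 1/(1+6.049647) = 0.1419

0.1419


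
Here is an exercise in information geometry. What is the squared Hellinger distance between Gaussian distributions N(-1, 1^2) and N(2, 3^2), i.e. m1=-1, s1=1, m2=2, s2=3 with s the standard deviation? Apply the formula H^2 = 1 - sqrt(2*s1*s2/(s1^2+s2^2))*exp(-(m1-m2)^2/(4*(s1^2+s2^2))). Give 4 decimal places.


Squared Hellinger distance for Gaussians:
H^2 = 1 - sqrt(2*s1*s2/(s1^2+s2^2)) * exp(-(m1-m2)^2/(4*(s1^2+s2^2))).
s1^2 = 1, s2^2 = 9, s1^2+s2^2 = 10.
sqrt(2*1*3/(10)) = 0.774597.
(m1-m2)^2 = (-3)^2 = 9.
exp(-9/(4*10)) = exp(-0.225) = 0.798516.
H^2 = 1 - 0.774597*0.798516 = 0.3815

0.3815


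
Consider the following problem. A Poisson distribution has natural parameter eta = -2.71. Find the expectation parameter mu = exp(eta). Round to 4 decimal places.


Expectation parameter for Poisson exponential family:
mu = exp(eta).
eta = -2.71.
mu = exp(-2.71) = 0.0665

0.0665


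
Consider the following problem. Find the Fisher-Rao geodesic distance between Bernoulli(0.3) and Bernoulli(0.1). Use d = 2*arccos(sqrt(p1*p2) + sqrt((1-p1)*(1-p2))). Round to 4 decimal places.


Geodesic distance on Bernoulli manifold:
d(p1,p2) = 2*arccos(sqrt(p1*p2) + sqrt((1-p1)*(1-p2))).
sqrt(p1*p2) = sqrt(0.3*0.1) = 0.173205.
sqrt((1-p1)*(1-p2)) = sqrt(0.7*0.9) = 0.793725.
arg = 0.173205 + 0.793725 = 0.96693.
d = 2*arccos(0.96693) = 0.5158

0.5158


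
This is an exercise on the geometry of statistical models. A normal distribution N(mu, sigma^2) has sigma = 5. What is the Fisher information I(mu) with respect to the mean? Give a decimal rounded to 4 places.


The Fisher information for the mean of a normal distribution is I(mu) = 1/sigma^2.
sigma = 5, so sigma^2 = 25.
I(mu) = 1/25 = 0.0400

0.0400


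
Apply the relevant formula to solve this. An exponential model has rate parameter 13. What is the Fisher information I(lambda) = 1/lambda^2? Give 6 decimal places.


Fisher information for exponential: I(lambda) = 1/lambda^2.
lambda = 13, lambda^2 = 169.
I = 1/169 = 0.005917

0.005917


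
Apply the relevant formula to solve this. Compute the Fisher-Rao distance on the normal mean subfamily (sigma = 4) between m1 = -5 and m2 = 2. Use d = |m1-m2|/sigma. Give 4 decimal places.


On the fixed-variance normal subfamily, geodesic distance = |m1-m2|/sigma.
|-5 - 2| = 7.
sigma = 4.
d = 7/4 = 1.7500

1.7500


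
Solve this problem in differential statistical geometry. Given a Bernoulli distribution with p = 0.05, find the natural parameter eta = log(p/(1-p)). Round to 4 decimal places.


Natural parameter for Bernoulli: eta = log(p/(1-p)).
p = 0.05, 1-p = 0.95.
p/(1-p) = 0.052632.
eta = log(0.052632) = -2.9444

-2.9444


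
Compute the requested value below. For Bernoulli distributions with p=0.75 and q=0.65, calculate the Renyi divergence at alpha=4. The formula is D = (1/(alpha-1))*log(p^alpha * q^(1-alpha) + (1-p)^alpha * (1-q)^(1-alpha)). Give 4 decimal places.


Renyi divergence of order alpha between Bernoulli distributions:
D = (1/(alpha-1))*log(p^alpha * q^(1-alpha) + (1-p)^alpha * (1-q)^(1-alpha)).
alpha = 4, p = 0.75, q = 0.65.
p^alpha * q^(1-alpha) = 0.75^4 * 0.65^-3 = 1.152139.
(1-p)^alpha * (1-q)^(1-alpha) = 0.25^4 * 0.35^-3 = 0.091108.
sum = 1.152139 + 0.091108 = 1.243247.
D = (1/3)*log(1.243247) = 0.0726

0.0726


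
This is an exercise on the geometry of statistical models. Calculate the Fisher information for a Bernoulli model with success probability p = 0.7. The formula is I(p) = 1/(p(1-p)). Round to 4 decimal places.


For Bernoulli(p), Fisher information is I(p) = 1/(p*(1-p)).
p = 0.7, 1-p = 0.3.
p*(1-p) = 0.21.
I(p) = 1/0.21 = 4.7619

4.7619


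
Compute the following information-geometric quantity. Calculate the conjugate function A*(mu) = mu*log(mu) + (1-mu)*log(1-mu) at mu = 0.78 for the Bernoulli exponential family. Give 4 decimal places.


Legendre transform for Bernoulli:
A*(mu) = mu*log(mu) + (1-mu)*log(1-mu).
mu = 0.78, 1-mu = 0.22.
mu*log(mu) = 0.78*log(0.78) = -0.1938.
(1-mu)*log(1-mu) = 0.22*log(0.22) = -0.333108.
A* = -0.1938 + -0.333108 = -0.5269

-0.5269


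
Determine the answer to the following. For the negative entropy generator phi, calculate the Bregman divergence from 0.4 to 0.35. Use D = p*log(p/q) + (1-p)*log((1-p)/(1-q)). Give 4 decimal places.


Bregman divergence with negative entropy generator:
D = p*log(p/q) + (1-p)*log((1-p)/(1-q)).
p = 0.4, q = 0.35.
p*log(p/q) = 0.4*log(0.4/0.35) = 0.053413.
(1-p)*log((1-p)/(1-q)) = 0.6*log(0.6/0.65) = -0.048026.
D = 0.053413 + -0.048026 = 0.0054

0.0054


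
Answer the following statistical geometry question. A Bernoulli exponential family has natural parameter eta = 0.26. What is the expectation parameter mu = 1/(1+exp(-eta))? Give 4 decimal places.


Dual coordinate (expectation parameter) for Bernoulli:
mu = 1/(1+exp(-eta)).
eta = 0.26.
exp(-eta) = exp(-0.26) = 0.771052.
mu = 1/(1+0.771052) = 0.5646

0.5646
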